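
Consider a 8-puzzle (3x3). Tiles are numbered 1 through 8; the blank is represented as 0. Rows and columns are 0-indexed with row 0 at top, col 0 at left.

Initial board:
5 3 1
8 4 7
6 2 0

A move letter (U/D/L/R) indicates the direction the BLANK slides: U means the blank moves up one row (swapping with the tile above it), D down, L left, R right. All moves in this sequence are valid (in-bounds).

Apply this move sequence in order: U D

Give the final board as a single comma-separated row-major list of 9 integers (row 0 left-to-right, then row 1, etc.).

Answer: 5, 3, 1, 8, 4, 7, 6, 2, 0

Derivation:
After move 1 (U):
5 3 1
8 4 0
6 2 7

After move 2 (D):
5 3 1
8 4 7
6 2 0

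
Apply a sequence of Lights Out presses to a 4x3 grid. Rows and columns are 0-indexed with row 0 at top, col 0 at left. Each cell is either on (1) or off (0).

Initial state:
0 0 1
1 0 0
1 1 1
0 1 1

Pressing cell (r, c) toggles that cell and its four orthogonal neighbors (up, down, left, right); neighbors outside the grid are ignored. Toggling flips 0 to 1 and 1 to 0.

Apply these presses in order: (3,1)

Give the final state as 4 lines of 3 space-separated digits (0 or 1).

After press 1 at (3,1):
0 0 1
1 0 0
1 0 1
1 0 0

Answer: 0 0 1
1 0 0
1 0 1
1 0 0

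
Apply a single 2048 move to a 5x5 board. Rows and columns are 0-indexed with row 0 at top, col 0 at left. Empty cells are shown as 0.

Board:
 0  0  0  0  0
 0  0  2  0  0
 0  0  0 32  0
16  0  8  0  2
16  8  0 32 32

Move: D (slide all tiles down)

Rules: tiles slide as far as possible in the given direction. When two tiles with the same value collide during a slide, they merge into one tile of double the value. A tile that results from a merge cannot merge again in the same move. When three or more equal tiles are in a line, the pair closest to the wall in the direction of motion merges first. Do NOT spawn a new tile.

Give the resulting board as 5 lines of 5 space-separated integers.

Answer:  0  0  0  0  0
 0  0  0  0  0
 0  0  0  0  0
 0  0  2  0  2
32  8  8 64 32

Derivation:
Slide down:
col 0: [0, 0, 0, 16, 16] -> [0, 0, 0, 0, 32]
col 1: [0, 0, 0, 0, 8] -> [0, 0, 0, 0, 8]
col 2: [0, 2, 0, 8, 0] -> [0, 0, 0, 2, 8]
col 3: [0, 0, 32, 0, 32] -> [0, 0, 0, 0, 64]
col 4: [0, 0, 0, 2, 32] -> [0, 0, 0, 2, 32]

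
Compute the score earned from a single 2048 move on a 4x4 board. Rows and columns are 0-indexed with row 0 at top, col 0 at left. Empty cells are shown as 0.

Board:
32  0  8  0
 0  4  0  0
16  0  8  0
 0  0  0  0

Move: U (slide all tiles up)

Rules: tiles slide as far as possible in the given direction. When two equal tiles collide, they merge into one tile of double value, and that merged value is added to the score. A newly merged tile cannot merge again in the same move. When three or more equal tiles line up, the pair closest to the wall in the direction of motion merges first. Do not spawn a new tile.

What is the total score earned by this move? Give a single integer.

Slide up:
col 0: [32, 0, 16, 0] -> [32, 16, 0, 0]  score +0 (running 0)
col 1: [0, 4, 0, 0] -> [4, 0, 0, 0]  score +0 (running 0)
col 2: [8, 0, 8, 0] -> [16, 0, 0, 0]  score +16 (running 16)
col 3: [0, 0, 0, 0] -> [0, 0, 0, 0]  score +0 (running 16)
Board after move:
32  4 16  0
16  0  0  0
 0  0  0  0
 0  0  0  0

Answer: 16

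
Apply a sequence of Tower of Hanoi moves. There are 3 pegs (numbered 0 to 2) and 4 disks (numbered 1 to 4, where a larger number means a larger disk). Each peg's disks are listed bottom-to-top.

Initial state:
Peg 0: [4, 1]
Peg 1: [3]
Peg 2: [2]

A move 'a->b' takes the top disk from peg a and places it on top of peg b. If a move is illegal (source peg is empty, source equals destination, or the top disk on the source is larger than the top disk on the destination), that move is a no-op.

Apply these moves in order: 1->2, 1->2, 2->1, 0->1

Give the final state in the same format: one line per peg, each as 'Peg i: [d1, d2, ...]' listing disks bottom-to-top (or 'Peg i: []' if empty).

Answer: Peg 0: [4]
Peg 1: [3, 2, 1]
Peg 2: []

Derivation:
After move 1 (1->2):
Peg 0: [4, 1]
Peg 1: [3]
Peg 2: [2]

After move 2 (1->2):
Peg 0: [4, 1]
Peg 1: [3]
Peg 2: [2]

After move 3 (2->1):
Peg 0: [4, 1]
Peg 1: [3, 2]
Peg 2: []

After move 4 (0->1):
Peg 0: [4]
Peg 1: [3, 2, 1]
Peg 2: []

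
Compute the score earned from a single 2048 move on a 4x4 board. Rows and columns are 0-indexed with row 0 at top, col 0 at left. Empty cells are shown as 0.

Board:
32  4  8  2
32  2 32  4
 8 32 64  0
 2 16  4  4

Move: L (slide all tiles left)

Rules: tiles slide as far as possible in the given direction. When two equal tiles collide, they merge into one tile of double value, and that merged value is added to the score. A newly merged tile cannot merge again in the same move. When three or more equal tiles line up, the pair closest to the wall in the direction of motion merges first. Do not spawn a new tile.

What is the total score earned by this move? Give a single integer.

Answer: 8

Derivation:
Slide left:
row 0: [32, 4, 8, 2] -> [32, 4, 8, 2]  score +0 (running 0)
row 1: [32, 2, 32, 4] -> [32, 2, 32, 4]  score +0 (running 0)
row 2: [8, 32, 64, 0] -> [8, 32, 64, 0]  score +0 (running 0)
row 3: [2, 16, 4, 4] -> [2, 16, 8, 0]  score +8 (running 8)
Board after move:
32  4  8  2
32  2 32  4
 8 32 64  0
 2 16  8  0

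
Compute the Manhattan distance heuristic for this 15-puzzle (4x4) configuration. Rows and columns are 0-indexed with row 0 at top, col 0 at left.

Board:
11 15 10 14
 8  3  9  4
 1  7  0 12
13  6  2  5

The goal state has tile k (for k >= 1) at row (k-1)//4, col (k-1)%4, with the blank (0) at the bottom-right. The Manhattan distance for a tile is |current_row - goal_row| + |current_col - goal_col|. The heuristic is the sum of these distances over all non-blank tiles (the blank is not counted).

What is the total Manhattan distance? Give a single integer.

Tile 11: at (0,0), goal (2,2), distance |0-2|+|0-2| = 4
Tile 15: at (0,1), goal (3,2), distance |0-3|+|1-2| = 4
Tile 10: at (0,2), goal (2,1), distance |0-2|+|2-1| = 3
Tile 14: at (0,3), goal (3,1), distance |0-3|+|3-1| = 5
Tile 8: at (1,0), goal (1,3), distance |1-1|+|0-3| = 3
Tile 3: at (1,1), goal (0,2), distance |1-0|+|1-2| = 2
Tile 9: at (1,2), goal (2,0), distance |1-2|+|2-0| = 3
Tile 4: at (1,3), goal (0,3), distance |1-0|+|3-3| = 1
Tile 1: at (2,0), goal (0,0), distance |2-0|+|0-0| = 2
Tile 7: at (2,1), goal (1,2), distance |2-1|+|1-2| = 2
Tile 12: at (2,3), goal (2,3), distance |2-2|+|3-3| = 0
Tile 13: at (3,0), goal (3,0), distance |3-3|+|0-0| = 0
Tile 6: at (3,1), goal (1,1), distance |3-1|+|1-1| = 2
Tile 2: at (3,2), goal (0,1), distance |3-0|+|2-1| = 4
Tile 5: at (3,3), goal (1,0), distance |3-1|+|3-0| = 5
Sum: 4 + 4 + 3 + 5 + 3 + 2 + 3 + 1 + 2 + 2 + 0 + 0 + 2 + 4 + 5 = 40

Answer: 40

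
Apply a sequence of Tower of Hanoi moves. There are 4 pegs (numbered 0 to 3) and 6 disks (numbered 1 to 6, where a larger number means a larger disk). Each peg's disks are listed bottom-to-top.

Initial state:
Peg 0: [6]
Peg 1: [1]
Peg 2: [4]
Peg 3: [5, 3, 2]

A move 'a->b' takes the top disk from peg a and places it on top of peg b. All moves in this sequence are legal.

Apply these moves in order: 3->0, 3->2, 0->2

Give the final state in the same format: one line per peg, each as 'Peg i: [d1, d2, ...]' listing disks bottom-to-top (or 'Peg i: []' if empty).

Answer: Peg 0: [6]
Peg 1: [1]
Peg 2: [4, 3, 2]
Peg 3: [5]

Derivation:
After move 1 (3->0):
Peg 0: [6, 2]
Peg 1: [1]
Peg 2: [4]
Peg 3: [5, 3]

After move 2 (3->2):
Peg 0: [6, 2]
Peg 1: [1]
Peg 2: [4, 3]
Peg 3: [5]

After move 3 (0->2):
Peg 0: [6]
Peg 1: [1]
Peg 2: [4, 3, 2]
Peg 3: [5]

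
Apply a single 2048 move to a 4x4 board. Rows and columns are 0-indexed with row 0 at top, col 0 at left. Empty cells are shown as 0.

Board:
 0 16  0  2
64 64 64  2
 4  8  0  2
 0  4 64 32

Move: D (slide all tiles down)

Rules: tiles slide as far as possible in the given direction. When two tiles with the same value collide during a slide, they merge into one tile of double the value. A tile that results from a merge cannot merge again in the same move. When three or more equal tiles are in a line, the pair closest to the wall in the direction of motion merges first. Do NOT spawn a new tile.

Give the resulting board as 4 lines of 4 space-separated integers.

Slide down:
col 0: [0, 64, 4, 0] -> [0, 0, 64, 4]
col 1: [16, 64, 8, 4] -> [16, 64, 8, 4]
col 2: [0, 64, 0, 64] -> [0, 0, 0, 128]
col 3: [2, 2, 2, 32] -> [0, 2, 4, 32]

Answer:   0  16   0   0
  0  64   0   2
 64   8   0   4
  4   4 128  32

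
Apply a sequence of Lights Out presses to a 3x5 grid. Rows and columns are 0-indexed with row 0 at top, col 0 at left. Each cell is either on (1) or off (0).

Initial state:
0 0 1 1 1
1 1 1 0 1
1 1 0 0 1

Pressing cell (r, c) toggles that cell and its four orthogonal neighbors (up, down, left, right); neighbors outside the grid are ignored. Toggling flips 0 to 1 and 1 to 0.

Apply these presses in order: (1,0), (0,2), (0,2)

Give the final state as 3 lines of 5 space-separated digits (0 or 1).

Answer: 1 0 1 1 1
0 0 1 0 1
0 1 0 0 1

Derivation:
After press 1 at (1,0):
1 0 1 1 1
0 0 1 0 1
0 1 0 0 1

After press 2 at (0,2):
1 1 0 0 1
0 0 0 0 1
0 1 0 0 1

After press 3 at (0,2):
1 0 1 1 1
0 0 1 0 1
0 1 0 0 1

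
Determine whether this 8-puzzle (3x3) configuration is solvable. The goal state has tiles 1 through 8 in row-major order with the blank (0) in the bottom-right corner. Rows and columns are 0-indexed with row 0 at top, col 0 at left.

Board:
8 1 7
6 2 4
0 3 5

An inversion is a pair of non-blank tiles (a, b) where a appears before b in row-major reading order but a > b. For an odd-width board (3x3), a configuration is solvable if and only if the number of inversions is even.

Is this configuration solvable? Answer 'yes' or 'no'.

Answer: no

Derivation:
Inversions (pairs i<j in row-major order where tile[i] > tile[j] > 0): 17
17 is odd, so the puzzle is not solvable.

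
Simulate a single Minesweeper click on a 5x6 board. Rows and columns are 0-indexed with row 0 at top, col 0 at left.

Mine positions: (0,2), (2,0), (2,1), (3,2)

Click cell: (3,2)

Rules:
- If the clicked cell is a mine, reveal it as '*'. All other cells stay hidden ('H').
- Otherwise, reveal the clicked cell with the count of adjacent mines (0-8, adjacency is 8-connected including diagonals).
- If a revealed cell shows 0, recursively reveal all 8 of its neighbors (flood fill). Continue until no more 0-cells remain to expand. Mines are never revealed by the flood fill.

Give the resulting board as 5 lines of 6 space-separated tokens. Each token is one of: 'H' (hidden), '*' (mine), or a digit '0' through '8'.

H H H H H H
H H H H H H
H H H H H H
H H * H H H
H H H H H H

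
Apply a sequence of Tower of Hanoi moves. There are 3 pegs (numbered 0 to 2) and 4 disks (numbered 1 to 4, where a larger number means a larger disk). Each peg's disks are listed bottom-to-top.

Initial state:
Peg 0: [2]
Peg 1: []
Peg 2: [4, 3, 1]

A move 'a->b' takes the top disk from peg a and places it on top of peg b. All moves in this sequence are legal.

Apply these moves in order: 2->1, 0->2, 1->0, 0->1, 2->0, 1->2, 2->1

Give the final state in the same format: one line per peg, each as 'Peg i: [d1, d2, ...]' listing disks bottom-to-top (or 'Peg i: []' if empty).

Answer: Peg 0: [2]
Peg 1: [1]
Peg 2: [4, 3]

Derivation:
After move 1 (2->1):
Peg 0: [2]
Peg 1: [1]
Peg 2: [4, 3]

After move 2 (0->2):
Peg 0: []
Peg 1: [1]
Peg 2: [4, 3, 2]

After move 3 (1->0):
Peg 0: [1]
Peg 1: []
Peg 2: [4, 3, 2]

After move 4 (0->1):
Peg 0: []
Peg 1: [1]
Peg 2: [4, 3, 2]

After move 5 (2->0):
Peg 0: [2]
Peg 1: [1]
Peg 2: [4, 3]

After move 6 (1->2):
Peg 0: [2]
Peg 1: []
Peg 2: [4, 3, 1]

After move 7 (2->1):
Peg 0: [2]
Peg 1: [1]
Peg 2: [4, 3]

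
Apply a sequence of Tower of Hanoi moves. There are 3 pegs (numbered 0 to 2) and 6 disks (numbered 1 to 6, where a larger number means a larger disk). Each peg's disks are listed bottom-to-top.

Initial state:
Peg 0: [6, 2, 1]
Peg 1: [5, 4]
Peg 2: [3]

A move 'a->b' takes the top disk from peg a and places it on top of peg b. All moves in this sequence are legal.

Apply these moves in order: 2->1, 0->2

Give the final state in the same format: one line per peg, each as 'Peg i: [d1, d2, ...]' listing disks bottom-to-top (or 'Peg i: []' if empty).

Answer: Peg 0: [6, 2]
Peg 1: [5, 4, 3]
Peg 2: [1]

Derivation:
After move 1 (2->1):
Peg 0: [6, 2, 1]
Peg 1: [5, 4, 3]
Peg 2: []

After move 2 (0->2):
Peg 0: [6, 2]
Peg 1: [5, 4, 3]
Peg 2: [1]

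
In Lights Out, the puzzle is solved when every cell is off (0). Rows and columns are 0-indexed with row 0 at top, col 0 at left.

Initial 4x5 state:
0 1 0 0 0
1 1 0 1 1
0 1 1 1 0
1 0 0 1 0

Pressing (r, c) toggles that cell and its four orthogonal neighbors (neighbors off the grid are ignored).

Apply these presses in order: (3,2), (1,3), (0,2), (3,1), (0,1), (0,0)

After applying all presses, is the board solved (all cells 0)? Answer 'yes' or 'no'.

After press 1 at (3,2):
0 1 0 0 0
1 1 0 1 1
0 1 0 1 0
1 1 1 0 0

After press 2 at (1,3):
0 1 0 1 0
1 1 1 0 0
0 1 0 0 0
1 1 1 0 0

After press 3 at (0,2):
0 0 1 0 0
1 1 0 0 0
0 1 0 0 0
1 1 1 0 0

After press 4 at (3,1):
0 0 1 0 0
1 1 0 0 0
0 0 0 0 0
0 0 0 0 0

After press 5 at (0,1):
1 1 0 0 0
1 0 0 0 0
0 0 0 0 0
0 0 0 0 0

After press 6 at (0,0):
0 0 0 0 0
0 0 0 0 0
0 0 0 0 0
0 0 0 0 0

Lights still on: 0

Answer: yes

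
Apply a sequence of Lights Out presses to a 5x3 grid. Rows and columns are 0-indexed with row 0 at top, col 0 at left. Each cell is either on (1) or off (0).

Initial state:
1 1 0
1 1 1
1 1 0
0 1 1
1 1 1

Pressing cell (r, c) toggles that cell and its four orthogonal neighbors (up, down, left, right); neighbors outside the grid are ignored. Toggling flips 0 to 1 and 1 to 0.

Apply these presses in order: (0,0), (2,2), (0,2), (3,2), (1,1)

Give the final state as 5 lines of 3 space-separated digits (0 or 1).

After press 1 at (0,0):
0 0 0
0 1 1
1 1 0
0 1 1
1 1 1

After press 2 at (2,2):
0 0 0
0 1 0
1 0 1
0 1 0
1 1 1

After press 3 at (0,2):
0 1 1
0 1 1
1 0 1
0 1 0
1 1 1

After press 4 at (3,2):
0 1 1
0 1 1
1 0 0
0 0 1
1 1 0

After press 5 at (1,1):
0 0 1
1 0 0
1 1 0
0 0 1
1 1 0

Answer: 0 0 1
1 0 0
1 1 0
0 0 1
1 1 0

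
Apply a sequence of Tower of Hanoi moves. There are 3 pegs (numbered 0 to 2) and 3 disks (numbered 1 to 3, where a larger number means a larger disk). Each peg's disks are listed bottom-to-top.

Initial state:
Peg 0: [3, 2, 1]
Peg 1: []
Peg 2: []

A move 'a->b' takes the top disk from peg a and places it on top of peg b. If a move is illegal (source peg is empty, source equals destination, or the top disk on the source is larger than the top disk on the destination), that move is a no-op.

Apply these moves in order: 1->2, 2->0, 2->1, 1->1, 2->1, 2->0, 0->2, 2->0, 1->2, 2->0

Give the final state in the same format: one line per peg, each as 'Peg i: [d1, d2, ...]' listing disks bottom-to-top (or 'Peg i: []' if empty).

After move 1 (1->2):
Peg 0: [3, 2, 1]
Peg 1: []
Peg 2: []

After move 2 (2->0):
Peg 0: [3, 2, 1]
Peg 1: []
Peg 2: []

After move 3 (2->1):
Peg 0: [3, 2, 1]
Peg 1: []
Peg 2: []

After move 4 (1->1):
Peg 0: [3, 2, 1]
Peg 1: []
Peg 2: []

After move 5 (2->1):
Peg 0: [3, 2, 1]
Peg 1: []
Peg 2: []

After move 6 (2->0):
Peg 0: [3, 2, 1]
Peg 1: []
Peg 2: []

After move 7 (0->2):
Peg 0: [3, 2]
Peg 1: []
Peg 2: [1]

After move 8 (2->0):
Peg 0: [3, 2, 1]
Peg 1: []
Peg 2: []

After move 9 (1->2):
Peg 0: [3, 2, 1]
Peg 1: []
Peg 2: []

After move 10 (2->0):
Peg 0: [3, 2, 1]
Peg 1: []
Peg 2: []

Answer: Peg 0: [3, 2, 1]
Peg 1: []
Peg 2: []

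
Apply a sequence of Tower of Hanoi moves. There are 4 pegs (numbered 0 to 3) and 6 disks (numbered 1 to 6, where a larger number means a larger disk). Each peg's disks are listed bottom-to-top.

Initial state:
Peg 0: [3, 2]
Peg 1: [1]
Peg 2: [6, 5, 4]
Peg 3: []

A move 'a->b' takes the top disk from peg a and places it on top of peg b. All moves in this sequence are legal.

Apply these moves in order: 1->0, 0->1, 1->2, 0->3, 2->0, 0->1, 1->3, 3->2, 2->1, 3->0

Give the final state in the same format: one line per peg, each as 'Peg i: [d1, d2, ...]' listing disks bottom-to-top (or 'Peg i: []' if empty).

After move 1 (1->0):
Peg 0: [3, 2, 1]
Peg 1: []
Peg 2: [6, 5, 4]
Peg 3: []

After move 2 (0->1):
Peg 0: [3, 2]
Peg 1: [1]
Peg 2: [6, 5, 4]
Peg 3: []

After move 3 (1->2):
Peg 0: [3, 2]
Peg 1: []
Peg 2: [6, 5, 4, 1]
Peg 3: []

After move 4 (0->3):
Peg 0: [3]
Peg 1: []
Peg 2: [6, 5, 4, 1]
Peg 3: [2]

After move 5 (2->0):
Peg 0: [3, 1]
Peg 1: []
Peg 2: [6, 5, 4]
Peg 3: [2]

After move 6 (0->1):
Peg 0: [3]
Peg 1: [1]
Peg 2: [6, 5, 4]
Peg 3: [2]

After move 7 (1->3):
Peg 0: [3]
Peg 1: []
Peg 2: [6, 5, 4]
Peg 3: [2, 1]

After move 8 (3->2):
Peg 0: [3]
Peg 1: []
Peg 2: [6, 5, 4, 1]
Peg 3: [2]

After move 9 (2->1):
Peg 0: [3]
Peg 1: [1]
Peg 2: [6, 5, 4]
Peg 3: [2]

After move 10 (3->0):
Peg 0: [3, 2]
Peg 1: [1]
Peg 2: [6, 5, 4]
Peg 3: []

Answer: Peg 0: [3, 2]
Peg 1: [1]
Peg 2: [6, 5, 4]
Peg 3: []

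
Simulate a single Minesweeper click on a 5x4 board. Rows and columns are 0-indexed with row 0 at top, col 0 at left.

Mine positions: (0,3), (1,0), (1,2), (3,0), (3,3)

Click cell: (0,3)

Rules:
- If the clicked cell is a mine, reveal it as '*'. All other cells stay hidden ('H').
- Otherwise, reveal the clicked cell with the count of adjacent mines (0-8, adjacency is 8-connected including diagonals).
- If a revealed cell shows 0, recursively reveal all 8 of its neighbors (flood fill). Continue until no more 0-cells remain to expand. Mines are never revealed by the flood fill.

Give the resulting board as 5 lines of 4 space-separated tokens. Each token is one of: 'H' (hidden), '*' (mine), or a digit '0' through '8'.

H H H *
H H H H
H H H H
H H H H
H H H H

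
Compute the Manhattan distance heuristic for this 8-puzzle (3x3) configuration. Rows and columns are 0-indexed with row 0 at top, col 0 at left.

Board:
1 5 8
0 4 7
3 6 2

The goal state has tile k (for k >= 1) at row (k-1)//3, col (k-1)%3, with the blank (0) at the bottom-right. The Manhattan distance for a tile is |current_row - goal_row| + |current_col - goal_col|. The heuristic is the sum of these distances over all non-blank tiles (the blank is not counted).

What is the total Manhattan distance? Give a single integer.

Answer: 17

Derivation:
Tile 1: at (0,0), goal (0,0), distance |0-0|+|0-0| = 0
Tile 5: at (0,1), goal (1,1), distance |0-1|+|1-1| = 1
Tile 8: at (0,2), goal (2,1), distance |0-2|+|2-1| = 3
Tile 4: at (1,1), goal (1,0), distance |1-1|+|1-0| = 1
Tile 7: at (1,2), goal (2,0), distance |1-2|+|2-0| = 3
Tile 3: at (2,0), goal (0,2), distance |2-0|+|0-2| = 4
Tile 6: at (2,1), goal (1,2), distance |2-1|+|1-2| = 2
Tile 2: at (2,2), goal (0,1), distance |2-0|+|2-1| = 3
Sum: 0 + 1 + 3 + 1 + 3 + 4 + 2 + 3 = 17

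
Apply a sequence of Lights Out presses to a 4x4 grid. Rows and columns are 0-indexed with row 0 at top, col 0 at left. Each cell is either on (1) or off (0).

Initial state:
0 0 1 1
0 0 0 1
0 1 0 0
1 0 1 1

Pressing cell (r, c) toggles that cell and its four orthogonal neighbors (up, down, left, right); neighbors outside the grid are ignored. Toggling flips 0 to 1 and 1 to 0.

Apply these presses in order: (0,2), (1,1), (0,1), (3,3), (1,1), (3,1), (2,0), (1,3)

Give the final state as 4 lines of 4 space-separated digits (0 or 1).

After press 1 at (0,2):
0 1 0 0
0 0 1 1
0 1 0 0
1 0 1 1

After press 2 at (1,1):
0 0 0 0
1 1 0 1
0 0 0 0
1 0 1 1

After press 3 at (0,1):
1 1 1 0
1 0 0 1
0 0 0 0
1 0 1 1

After press 4 at (3,3):
1 1 1 0
1 0 0 1
0 0 0 1
1 0 0 0

After press 5 at (1,1):
1 0 1 0
0 1 1 1
0 1 0 1
1 0 0 0

After press 6 at (3,1):
1 0 1 0
0 1 1 1
0 0 0 1
0 1 1 0

After press 7 at (2,0):
1 0 1 0
1 1 1 1
1 1 0 1
1 1 1 0

After press 8 at (1,3):
1 0 1 1
1 1 0 0
1 1 0 0
1 1 1 0

Answer: 1 0 1 1
1 1 0 0
1 1 0 0
1 1 1 0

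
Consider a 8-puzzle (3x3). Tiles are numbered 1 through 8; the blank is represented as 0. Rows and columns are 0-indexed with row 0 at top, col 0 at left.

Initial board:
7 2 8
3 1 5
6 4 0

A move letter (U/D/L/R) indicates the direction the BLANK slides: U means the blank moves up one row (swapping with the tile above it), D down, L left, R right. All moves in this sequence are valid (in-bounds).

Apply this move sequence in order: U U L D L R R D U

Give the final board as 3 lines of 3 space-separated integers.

Answer: 7 1 2
3 8 0
6 4 5

Derivation:
After move 1 (U):
7 2 8
3 1 0
6 4 5

After move 2 (U):
7 2 0
3 1 8
6 4 5

After move 3 (L):
7 0 2
3 1 8
6 4 5

After move 4 (D):
7 1 2
3 0 8
6 4 5

After move 5 (L):
7 1 2
0 3 8
6 4 5

After move 6 (R):
7 1 2
3 0 8
6 4 5

After move 7 (R):
7 1 2
3 8 0
6 4 5

After move 8 (D):
7 1 2
3 8 5
6 4 0

After move 9 (U):
7 1 2
3 8 0
6 4 5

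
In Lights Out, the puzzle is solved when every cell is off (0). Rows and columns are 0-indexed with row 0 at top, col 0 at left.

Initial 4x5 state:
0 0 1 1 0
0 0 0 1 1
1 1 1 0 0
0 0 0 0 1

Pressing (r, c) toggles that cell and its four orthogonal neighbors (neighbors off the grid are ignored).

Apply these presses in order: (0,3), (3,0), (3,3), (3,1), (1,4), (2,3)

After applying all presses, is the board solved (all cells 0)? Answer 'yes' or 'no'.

Answer: yes

Derivation:
After press 1 at (0,3):
0 0 0 0 1
0 0 0 0 1
1 1 1 0 0
0 0 0 0 1

After press 2 at (3,0):
0 0 0 0 1
0 0 0 0 1
0 1 1 0 0
1 1 0 0 1

After press 3 at (3,3):
0 0 0 0 1
0 0 0 0 1
0 1 1 1 0
1 1 1 1 0

After press 4 at (3,1):
0 0 0 0 1
0 0 0 0 1
0 0 1 1 0
0 0 0 1 0

After press 5 at (1,4):
0 0 0 0 0
0 0 0 1 0
0 0 1 1 1
0 0 0 1 0

After press 6 at (2,3):
0 0 0 0 0
0 0 0 0 0
0 0 0 0 0
0 0 0 0 0

Lights still on: 0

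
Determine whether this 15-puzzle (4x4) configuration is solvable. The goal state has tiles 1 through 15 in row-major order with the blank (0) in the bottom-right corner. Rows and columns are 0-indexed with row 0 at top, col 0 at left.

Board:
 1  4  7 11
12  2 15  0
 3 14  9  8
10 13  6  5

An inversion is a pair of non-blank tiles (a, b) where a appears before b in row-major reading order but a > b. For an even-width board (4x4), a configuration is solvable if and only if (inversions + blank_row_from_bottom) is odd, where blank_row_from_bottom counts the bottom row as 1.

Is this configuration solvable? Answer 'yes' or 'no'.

Answer: yes

Derivation:
Inversions: 44
Blank is in row 1 (0-indexed from top), which is row 3 counting from the bottom (bottom = 1).
44 + 3 = 47, which is odd, so the puzzle is solvable.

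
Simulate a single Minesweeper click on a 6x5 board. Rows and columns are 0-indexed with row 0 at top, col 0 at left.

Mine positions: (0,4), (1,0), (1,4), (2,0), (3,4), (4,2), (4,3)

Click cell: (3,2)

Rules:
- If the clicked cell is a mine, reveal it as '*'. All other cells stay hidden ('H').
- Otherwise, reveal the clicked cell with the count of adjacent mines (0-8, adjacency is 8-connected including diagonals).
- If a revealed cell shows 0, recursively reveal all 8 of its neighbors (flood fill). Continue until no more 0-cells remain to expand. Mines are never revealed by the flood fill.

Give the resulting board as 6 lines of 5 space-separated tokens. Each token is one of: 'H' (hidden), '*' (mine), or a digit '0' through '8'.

H H H H H
H H H H H
H H H H H
H H 2 H H
H H H H H
H H H H H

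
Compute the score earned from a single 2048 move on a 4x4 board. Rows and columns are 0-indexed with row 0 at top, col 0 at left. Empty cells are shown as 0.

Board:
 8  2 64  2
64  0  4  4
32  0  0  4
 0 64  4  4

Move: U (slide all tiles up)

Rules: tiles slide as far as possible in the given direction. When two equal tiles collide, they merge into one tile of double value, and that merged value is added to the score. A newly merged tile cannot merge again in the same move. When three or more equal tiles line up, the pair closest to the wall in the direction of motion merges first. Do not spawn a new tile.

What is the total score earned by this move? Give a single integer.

Slide up:
col 0: [8, 64, 32, 0] -> [8, 64, 32, 0]  score +0 (running 0)
col 1: [2, 0, 0, 64] -> [2, 64, 0, 0]  score +0 (running 0)
col 2: [64, 4, 0, 4] -> [64, 8, 0, 0]  score +8 (running 8)
col 3: [2, 4, 4, 4] -> [2, 8, 4, 0]  score +8 (running 16)
Board after move:
 8  2 64  2
64 64  8  8
32  0  0  4
 0  0  0  0

Answer: 16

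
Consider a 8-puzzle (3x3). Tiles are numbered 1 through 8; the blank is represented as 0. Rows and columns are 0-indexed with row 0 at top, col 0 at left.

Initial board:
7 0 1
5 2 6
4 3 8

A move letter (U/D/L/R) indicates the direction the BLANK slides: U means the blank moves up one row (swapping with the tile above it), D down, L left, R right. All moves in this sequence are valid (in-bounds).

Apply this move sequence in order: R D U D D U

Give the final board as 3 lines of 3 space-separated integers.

After move 1 (R):
7 1 0
5 2 6
4 3 8

After move 2 (D):
7 1 6
5 2 0
4 3 8

After move 3 (U):
7 1 0
5 2 6
4 3 8

After move 4 (D):
7 1 6
5 2 0
4 3 8

After move 5 (D):
7 1 6
5 2 8
4 3 0

After move 6 (U):
7 1 6
5 2 0
4 3 8

Answer: 7 1 6
5 2 0
4 3 8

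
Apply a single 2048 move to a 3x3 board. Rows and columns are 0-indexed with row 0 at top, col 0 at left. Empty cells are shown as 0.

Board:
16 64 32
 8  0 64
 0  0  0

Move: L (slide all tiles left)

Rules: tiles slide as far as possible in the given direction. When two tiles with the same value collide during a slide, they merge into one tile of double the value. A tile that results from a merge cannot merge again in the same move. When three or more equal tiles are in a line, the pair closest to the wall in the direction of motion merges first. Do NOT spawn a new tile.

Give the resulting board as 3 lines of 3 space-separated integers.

Answer: 16 64 32
 8 64  0
 0  0  0

Derivation:
Slide left:
row 0: [16, 64, 32] -> [16, 64, 32]
row 1: [8, 0, 64] -> [8, 64, 0]
row 2: [0, 0, 0] -> [0, 0, 0]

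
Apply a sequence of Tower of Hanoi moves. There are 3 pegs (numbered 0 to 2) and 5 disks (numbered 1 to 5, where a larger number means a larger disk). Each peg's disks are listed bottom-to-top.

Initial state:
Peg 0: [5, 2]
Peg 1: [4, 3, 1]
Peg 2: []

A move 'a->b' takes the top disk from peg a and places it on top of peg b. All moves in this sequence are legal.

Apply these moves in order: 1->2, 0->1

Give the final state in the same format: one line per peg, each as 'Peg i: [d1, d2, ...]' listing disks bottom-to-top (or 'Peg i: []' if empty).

Answer: Peg 0: [5]
Peg 1: [4, 3, 2]
Peg 2: [1]

Derivation:
After move 1 (1->2):
Peg 0: [5, 2]
Peg 1: [4, 3]
Peg 2: [1]

After move 2 (0->1):
Peg 0: [5]
Peg 1: [4, 3, 2]
Peg 2: [1]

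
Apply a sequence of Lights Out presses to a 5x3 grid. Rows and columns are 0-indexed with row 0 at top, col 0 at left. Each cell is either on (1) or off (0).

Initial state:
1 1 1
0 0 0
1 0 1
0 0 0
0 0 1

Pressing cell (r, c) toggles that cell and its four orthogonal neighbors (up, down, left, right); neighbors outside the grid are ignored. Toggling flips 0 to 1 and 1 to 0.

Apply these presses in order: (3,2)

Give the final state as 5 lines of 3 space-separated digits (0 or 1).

After press 1 at (3,2):
1 1 1
0 0 0
1 0 0
0 1 1
0 0 0

Answer: 1 1 1
0 0 0
1 0 0
0 1 1
0 0 0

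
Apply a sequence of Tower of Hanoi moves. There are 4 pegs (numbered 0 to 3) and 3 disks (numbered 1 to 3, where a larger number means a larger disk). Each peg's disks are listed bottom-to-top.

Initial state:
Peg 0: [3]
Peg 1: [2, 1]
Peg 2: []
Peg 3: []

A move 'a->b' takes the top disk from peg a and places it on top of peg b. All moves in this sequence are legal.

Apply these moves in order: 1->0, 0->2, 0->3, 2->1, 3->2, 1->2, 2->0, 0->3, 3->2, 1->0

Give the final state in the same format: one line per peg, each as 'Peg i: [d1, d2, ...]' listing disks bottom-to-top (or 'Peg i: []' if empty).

After move 1 (1->0):
Peg 0: [3, 1]
Peg 1: [2]
Peg 2: []
Peg 3: []

After move 2 (0->2):
Peg 0: [3]
Peg 1: [2]
Peg 2: [1]
Peg 3: []

After move 3 (0->3):
Peg 0: []
Peg 1: [2]
Peg 2: [1]
Peg 3: [3]

After move 4 (2->1):
Peg 0: []
Peg 1: [2, 1]
Peg 2: []
Peg 3: [3]

After move 5 (3->2):
Peg 0: []
Peg 1: [2, 1]
Peg 2: [3]
Peg 3: []

After move 6 (1->2):
Peg 0: []
Peg 1: [2]
Peg 2: [3, 1]
Peg 3: []

After move 7 (2->0):
Peg 0: [1]
Peg 1: [2]
Peg 2: [3]
Peg 3: []

After move 8 (0->3):
Peg 0: []
Peg 1: [2]
Peg 2: [3]
Peg 3: [1]

After move 9 (3->2):
Peg 0: []
Peg 1: [2]
Peg 2: [3, 1]
Peg 3: []

After move 10 (1->0):
Peg 0: [2]
Peg 1: []
Peg 2: [3, 1]
Peg 3: []

Answer: Peg 0: [2]
Peg 1: []
Peg 2: [3, 1]
Peg 3: []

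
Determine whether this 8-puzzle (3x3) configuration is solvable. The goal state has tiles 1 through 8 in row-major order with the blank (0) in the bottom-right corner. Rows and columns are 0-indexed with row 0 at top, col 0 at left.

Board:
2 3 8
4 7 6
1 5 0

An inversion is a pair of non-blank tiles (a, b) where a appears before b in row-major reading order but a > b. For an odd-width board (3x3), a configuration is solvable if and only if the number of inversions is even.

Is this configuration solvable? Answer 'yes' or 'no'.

Answer: no

Derivation:
Inversions (pairs i<j in row-major order where tile[i] > tile[j] > 0): 13
13 is odd, so the puzzle is not solvable.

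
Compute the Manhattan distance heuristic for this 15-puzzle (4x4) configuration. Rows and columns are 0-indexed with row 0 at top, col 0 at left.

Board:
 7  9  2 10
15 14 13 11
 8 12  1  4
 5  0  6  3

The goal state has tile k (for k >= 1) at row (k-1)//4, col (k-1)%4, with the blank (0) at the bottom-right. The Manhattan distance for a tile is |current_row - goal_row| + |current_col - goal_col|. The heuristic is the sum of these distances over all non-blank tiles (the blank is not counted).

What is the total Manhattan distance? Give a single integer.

Tile 7: (0,0)->(1,2) = 3
Tile 9: (0,1)->(2,0) = 3
Tile 2: (0,2)->(0,1) = 1
Tile 10: (0,3)->(2,1) = 4
Tile 15: (1,0)->(3,2) = 4
Tile 14: (1,1)->(3,1) = 2
Tile 13: (1,2)->(3,0) = 4
Tile 11: (1,3)->(2,2) = 2
Tile 8: (2,0)->(1,3) = 4
Tile 12: (2,1)->(2,3) = 2
Tile 1: (2,2)->(0,0) = 4
Tile 4: (2,3)->(0,3) = 2
Tile 5: (3,0)->(1,0) = 2
Tile 6: (3,2)->(1,1) = 3
Tile 3: (3,3)->(0,2) = 4
Sum: 3 + 3 + 1 + 4 + 4 + 2 + 4 + 2 + 4 + 2 + 4 + 2 + 2 + 3 + 4 = 44

Answer: 44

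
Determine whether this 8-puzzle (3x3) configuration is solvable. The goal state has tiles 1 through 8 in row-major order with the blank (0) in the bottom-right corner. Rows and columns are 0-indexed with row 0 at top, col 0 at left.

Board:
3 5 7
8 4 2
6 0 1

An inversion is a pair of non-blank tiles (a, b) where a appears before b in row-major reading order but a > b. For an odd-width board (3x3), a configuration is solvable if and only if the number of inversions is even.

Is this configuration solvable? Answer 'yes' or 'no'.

Inversions (pairs i<j in row-major order where tile[i] > tile[j] > 0): 17
17 is odd, so the puzzle is not solvable.

Answer: no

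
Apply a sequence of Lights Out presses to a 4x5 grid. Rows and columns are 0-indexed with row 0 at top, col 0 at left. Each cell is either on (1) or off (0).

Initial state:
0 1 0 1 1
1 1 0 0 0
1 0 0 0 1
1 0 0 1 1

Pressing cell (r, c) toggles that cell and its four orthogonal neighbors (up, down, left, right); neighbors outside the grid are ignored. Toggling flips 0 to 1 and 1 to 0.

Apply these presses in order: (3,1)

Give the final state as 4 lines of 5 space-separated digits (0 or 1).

Answer: 0 1 0 1 1
1 1 0 0 0
1 1 0 0 1
0 1 1 1 1

Derivation:
After press 1 at (3,1):
0 1 0 1 1
1 1 0 0 0
1 1 0 0 1
0 1 1 1 1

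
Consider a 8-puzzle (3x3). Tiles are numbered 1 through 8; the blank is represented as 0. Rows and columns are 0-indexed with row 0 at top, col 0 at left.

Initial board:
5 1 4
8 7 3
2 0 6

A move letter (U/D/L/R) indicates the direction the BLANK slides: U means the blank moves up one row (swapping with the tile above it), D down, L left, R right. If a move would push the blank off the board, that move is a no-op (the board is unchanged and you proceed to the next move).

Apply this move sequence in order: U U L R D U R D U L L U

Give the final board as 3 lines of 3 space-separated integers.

Answer: 0 5 4
8 1 3
2 7 6

Derivation:
After move 1 (U):
5 1 4
8 0 3
2 7 6

After move 2 (U):
5 0 4
8 1 3
2 7 6

After move 3 (L):
0 5 4
8 1 3
2 7 6

After move 4 (R):
5 0 4
8 1 3
2 7 6

After move 5 (D):
5 1 4
8 0 3
2 7 6

After move 6 (U):
5 0 4
8 1 3
2 7 6

After move 7 (R):
5 4 0
8 1 3
2 7 6

After move 8 (D):
5 4 3
8 1 0
2 7 6

After move 9 (U):
5 4 0
8 1 3
2 7 6

After move 10 (L):
5 0 4
8 1 3
2 7 6

After move 11 (L):
0 5 4
8 1 3
2 7 6

After move 12 (U):
0 5 4
8 1 3
2 7 6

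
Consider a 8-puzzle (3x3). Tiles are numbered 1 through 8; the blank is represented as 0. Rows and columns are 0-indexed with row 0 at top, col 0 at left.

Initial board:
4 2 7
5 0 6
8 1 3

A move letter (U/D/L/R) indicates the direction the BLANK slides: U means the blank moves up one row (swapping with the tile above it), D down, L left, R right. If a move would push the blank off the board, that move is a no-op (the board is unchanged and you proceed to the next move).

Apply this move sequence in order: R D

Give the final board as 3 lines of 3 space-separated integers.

Answer: 4 2 7
5 6 3
8 1 0

Derivation:
After move 1 (R):
4 2 7
5 6 0
8 1 3

After move 2 (D):
4 2 7
5 6 3
8 1 0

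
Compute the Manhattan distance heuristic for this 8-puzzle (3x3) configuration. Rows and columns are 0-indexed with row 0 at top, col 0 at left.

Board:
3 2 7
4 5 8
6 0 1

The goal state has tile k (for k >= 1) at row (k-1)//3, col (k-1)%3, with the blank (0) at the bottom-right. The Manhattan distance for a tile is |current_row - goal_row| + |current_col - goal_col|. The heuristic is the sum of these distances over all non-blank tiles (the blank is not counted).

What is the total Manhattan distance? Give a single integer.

Answer: 15

Derivation:
Tile 3: (0,0)->(0,2) = 2
Tile 2: (0,1)->(0,1) = 0
Tile 7: (0,2)->(2,0) = 4
Tile 4: (1,0)->(1,0) = 0
Tile 5: (1,1)->(1,1) = 0
Tile 8: (1,2)->(2,1) = 2
Tile 6: (2,0)->(1,2) = 3
Tile 1: (2,2)->(0,0) = 4
Sum: 2 + 0 + 4 + 0 + 0 + 2 + 3 + 4 = 15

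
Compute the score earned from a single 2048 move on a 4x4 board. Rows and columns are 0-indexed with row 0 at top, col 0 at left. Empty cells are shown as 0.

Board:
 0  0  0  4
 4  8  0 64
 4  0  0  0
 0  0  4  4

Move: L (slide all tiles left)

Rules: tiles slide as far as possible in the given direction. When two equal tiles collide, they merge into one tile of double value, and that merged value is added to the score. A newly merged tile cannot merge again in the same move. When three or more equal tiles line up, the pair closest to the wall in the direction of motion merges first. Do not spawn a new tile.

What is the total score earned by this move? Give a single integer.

Slide left:
row 0: [0, 0, 0, 4] -> [4, 0, 0, 0]  score +0 (running 0)
row 1: [4, 8, 0, 64] -> [4, 8, 64, 0]  score +0 (running 0)
row 2: [4, 0, 0, 0] -> [4, 0, 0, 0]  score +0 (running 0)
row 3: [0, 0, 4, 4] -> [8, 0, 0, 0]  score +8 (running 8)
Board after move:
 4  0  0  0
 4  8 64  0
 4  0  0  0
 8  0  0  0

Answer: 8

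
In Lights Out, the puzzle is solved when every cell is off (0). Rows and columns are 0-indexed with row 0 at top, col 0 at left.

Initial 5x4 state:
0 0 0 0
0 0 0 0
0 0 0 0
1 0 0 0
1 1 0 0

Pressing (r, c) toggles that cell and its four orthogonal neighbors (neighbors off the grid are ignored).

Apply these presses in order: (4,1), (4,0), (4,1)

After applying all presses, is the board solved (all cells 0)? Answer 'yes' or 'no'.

Answer: yes

Derivation:
After press 1 at (4,1):
0 0 0 0
0 0 0 0
0 0 0 0
1 1 0 0
0 0 1 0

After press 2 at (4,0):
0 0 0 0
0 0 0 0
0 0 0 0
0 1 0 0
1 1 1 0

After press 3 at (4,1):
0 0 0 0
0 0 0 0
0 0 0 0
0 0 0 0
0 0 0 0

Lights still on: 0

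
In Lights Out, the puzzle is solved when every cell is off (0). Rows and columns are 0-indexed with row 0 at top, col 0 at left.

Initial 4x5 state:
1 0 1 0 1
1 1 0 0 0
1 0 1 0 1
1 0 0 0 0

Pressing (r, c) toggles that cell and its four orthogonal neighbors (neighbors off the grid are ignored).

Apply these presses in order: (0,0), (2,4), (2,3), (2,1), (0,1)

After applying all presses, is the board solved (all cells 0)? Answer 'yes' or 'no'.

After press 1 at (0,0):
0 1 1 0 1
0 1 0 0 0
1 0 1 0 1
1 0 0 0 0

After press 2 at (2,4):
0 1 1 0 1
0 1 0 0 1
1 0 1 1 0
1 0 0 0 1

After press 3 at (2,3):
0 1 1 0 1
0 1 0 1 1
1 0 0 0 1
1 0 0 1 1

After press 4 at (2,1):
0 1 1 0 1
0 0 0 1 1
0 1 1 0 1
1 1 0 1 1

After press 5 at (0,1):
1 0 0 0 1
0 1 0 1 1
0 1 1 0 1
1 1 0 1 1

Lights still on: 12

Answer: no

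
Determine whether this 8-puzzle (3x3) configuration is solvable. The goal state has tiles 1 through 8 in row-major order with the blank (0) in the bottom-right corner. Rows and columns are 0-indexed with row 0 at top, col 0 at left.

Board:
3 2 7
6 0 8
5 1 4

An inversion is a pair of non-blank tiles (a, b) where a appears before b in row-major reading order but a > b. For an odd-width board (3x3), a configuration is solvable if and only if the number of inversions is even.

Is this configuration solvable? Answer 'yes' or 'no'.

Answer: no

Derivation:
Inversions (pairs i<j in row-major order where tile[i] > tile[j] > 0): 15
15 is odd, so the puzzle is not solvable.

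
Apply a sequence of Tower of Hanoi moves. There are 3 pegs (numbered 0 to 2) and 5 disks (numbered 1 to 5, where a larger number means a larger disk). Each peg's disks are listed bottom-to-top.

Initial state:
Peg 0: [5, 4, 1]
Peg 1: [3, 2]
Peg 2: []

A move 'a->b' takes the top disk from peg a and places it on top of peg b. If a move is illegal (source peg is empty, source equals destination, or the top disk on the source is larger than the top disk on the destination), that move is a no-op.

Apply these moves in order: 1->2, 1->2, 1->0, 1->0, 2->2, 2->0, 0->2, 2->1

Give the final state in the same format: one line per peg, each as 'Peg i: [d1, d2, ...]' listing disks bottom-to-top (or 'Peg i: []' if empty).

After move 1 (1->2):
Peg 0: [5, 4, 1]
Peg 1: [3]
Peg 2: [2]

After move 2 (1->2):
Peg 0: [5, 4, 1]
Peg 1: [3]
Peg 2: [2]

After move 3 (1->0):
Peg 0: [5, 4, 1]
Peg 1: [3]
Peg 2: [2]

After move 4 (1->0):
Peg 0: [5, 4, 1]
Peg 1: [3]
Peg 2: [2]

After move 5 (2->2):
Peg 0: [5, 4, 1]
Peg 1: [3]
Peg 2: [2]

After move 6 (2->0):
Peg 0: [5, 4, 1]
Peg 1: [3]
Peg 2: [2]

After move 7 (0->2):
Peg 0: [5, 4]
Peg 1: [3]
Peg 2: [2, 1]

After move 8 (2->1):
Peg 0: [5, 4]
Peg 1: [3, 1]
Peg 2: [2]

Answer: Peg 0: [5, 4]
Peg 1: [3, 1]
Peg 2: [2]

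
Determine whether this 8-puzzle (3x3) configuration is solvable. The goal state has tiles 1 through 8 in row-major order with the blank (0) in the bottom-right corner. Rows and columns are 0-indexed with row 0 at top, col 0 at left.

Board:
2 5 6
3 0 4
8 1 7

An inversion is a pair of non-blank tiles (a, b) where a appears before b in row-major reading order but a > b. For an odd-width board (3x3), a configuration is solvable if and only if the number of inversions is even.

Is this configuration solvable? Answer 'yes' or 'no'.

Answer: no

Derivation:
Inversions (pairs i<j in row-major order where tile[i] > tile[j] > 0): 11
11 is odd, so the puzzle is not solvable.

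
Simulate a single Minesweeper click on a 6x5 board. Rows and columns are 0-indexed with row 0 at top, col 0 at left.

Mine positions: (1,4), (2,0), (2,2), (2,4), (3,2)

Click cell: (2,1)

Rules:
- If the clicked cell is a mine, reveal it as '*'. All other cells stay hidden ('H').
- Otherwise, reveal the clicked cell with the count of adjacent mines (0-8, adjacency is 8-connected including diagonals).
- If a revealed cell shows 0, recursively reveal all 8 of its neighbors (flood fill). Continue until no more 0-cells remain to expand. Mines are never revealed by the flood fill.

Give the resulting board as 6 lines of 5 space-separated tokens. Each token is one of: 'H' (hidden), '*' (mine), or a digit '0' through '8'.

H H H H H
H H H H H
H 3 H H H
H H H H H
H H H H H
H H H H H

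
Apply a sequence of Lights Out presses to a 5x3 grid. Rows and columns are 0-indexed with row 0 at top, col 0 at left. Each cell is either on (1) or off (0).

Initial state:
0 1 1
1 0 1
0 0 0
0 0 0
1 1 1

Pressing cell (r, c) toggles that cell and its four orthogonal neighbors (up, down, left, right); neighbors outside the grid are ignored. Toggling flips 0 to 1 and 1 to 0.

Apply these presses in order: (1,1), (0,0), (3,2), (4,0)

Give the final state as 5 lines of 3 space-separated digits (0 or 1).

Answer: 1 1 1
1 1 0
0 1 1
1 1 1
0 0 0

Derivation:
After press 1 at (1,1):
0 0 1
0 1 0
0 1 0
0 0 0
1 1 1

After press 2 at (0,0):
1 1 1
1 1 0
0 1 0
0 0 0
1 1 1

After press 3 at (3,2):
1 1 1
1 1 0
0 1 1
0 1 1
1 1 0

After press 4 at (4,0):
1 1 1
1 1 0
0 1 1
1 1 1
0 0 0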